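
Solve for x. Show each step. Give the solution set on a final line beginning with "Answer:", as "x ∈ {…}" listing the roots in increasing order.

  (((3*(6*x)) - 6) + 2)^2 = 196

Step 1. [(((3*(6*x)) - 6) + 2)^2 = 196] 196 ≥ 0, LHS is (·)² — take ±√. So sqrt: ((3*(6*x)) - 6) + 2 = 14 or -14.
Step 2. [((3*(6*x)) - 6) + 2 = 14 or -14] the outer +2 inverts by subtracting 2, so sub: (3*(6*x)) - 6 = 12 or -16.
Step 3. [(3*(6*x)) - 6 = 12 or -16] 6 comes off first (add 6) ⇒ sub: 3*(6*x) = 18 or -10.
Step 4. [3*(6*x) = 18 or -10] 3 out front; divide by 3, so div: 6*x = 6 or -10/3.
Step 5. [6*x = 6 or -10/3] divide by the outer 6. So div: x = 1 or -5/9.

Answer: x ∈ {-5/9, 1}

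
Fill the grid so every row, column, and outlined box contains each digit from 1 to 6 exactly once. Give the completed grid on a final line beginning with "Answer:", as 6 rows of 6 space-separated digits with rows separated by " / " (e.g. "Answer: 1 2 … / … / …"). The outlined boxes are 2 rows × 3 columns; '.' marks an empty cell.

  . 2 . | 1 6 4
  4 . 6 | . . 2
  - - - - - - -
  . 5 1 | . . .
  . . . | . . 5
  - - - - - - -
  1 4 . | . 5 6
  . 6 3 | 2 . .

Step 1. [r3c6∈{3}] r3c6's peers cover all but 3 ⇒ r3c6=3.
Step 2. [r1c1∈{3,5}] row 1 places 3 nowhere but r1c1. So r1c1=3.
Step 3. [r4c5∈{1,2,4}] row 4 places 1 nowhere but r4c5. So r4c5=1.
Step 4. [r3c5∈{2,4}] col 5 places 2 nowhere but r3c5. So r3c5=2.
Step 5. [r4c1∈{2,6}] across col 1, 2 lands solely at r4c1 ⇒ r4c1=2.
Step 6. [r4c4∈{4,6}] row 4 places 6 nowhere but r4c4, so r4c4=6.
Step 7. [r2c4∈{3,5}] row 2 places 5 nowhere but r2c4, so r2c4=5.
Step 8. [r2c5∈{3}] r2c5's peers cover all but 3, so r2c5=3.
Step 9. [r6c1∈{5}] r6c1 has the single candidate 5, so r6c1=5.
Step 10. [r4c2∈{3}] r4c2 has the single candidate 3. So r4c2=3.
Step 11. [r2c2∈{1}] nothing but 1 survives at r2c2 ⇒ r2c2=1.
Step 12. [r3c1∈{6}] r3c1 is down to just 6. So r3c1=6.
Step 13. [r4c3∈{4}] r4c3 has the single candidate 4. So r4c3=4.
Step 14. [r5c4∈{3}] nothing but 3 survives at r5c4, so r5c4=3.
Step 15. [r6c5∈{4}] r6c5's peers cover all but 4. So r6c5=4.
Step 16. [r3c4∈{4}] r3c4 has the single candidate 4, so r3c4=4.
Step 17. [r6c6∈{1}] r6c6 is down to just 1. So r6c6=1.
Step 18. [r5c3∈{2}] nothing but 2 survives at r5c3. So r5c3=2.
Step 19. [r1c3∈{5}] nothing but 5 survives at r1c3. So r1c3=5.

Answer: 3 2 5 1 6 4 / 4 1 6 5 3 2 / 6 5 1 4 2 3 / 2 3 4 6 1 5 / 1 4 2 3 5 6 / 5 6 3 2 4 1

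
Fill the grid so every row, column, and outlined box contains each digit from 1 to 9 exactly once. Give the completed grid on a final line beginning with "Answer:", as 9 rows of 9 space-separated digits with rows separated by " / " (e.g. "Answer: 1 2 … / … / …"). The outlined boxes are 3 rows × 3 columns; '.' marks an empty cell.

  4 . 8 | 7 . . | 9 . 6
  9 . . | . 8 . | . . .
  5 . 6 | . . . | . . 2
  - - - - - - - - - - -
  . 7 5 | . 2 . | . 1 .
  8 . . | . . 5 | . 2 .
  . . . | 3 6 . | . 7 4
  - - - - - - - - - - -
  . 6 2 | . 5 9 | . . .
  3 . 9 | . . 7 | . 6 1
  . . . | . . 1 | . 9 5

Step 1. [r3c7∈{1,3,4,7,8}] across row 3, 7 lands solely at r3c7. So r3c7=7.
Step 2. [r2c9∈{3}] nothing but 3 survives at r2c9, so r2c9=3.
Step 3. [r8c5∈{4}] r8c5 has the single candidate 4. So r8c5=4.
Step 4. [r7c4∈{8}] r7c4 has the single candidate 8 ⇒ r7c4=8.
Step 5. [r2c4∈{1,2,4,5,6}] 5 has one home in col 4: r2c4. So r2c4=5.
Step 6. [r6c3∈{1}] r6c3 is down to just 1, so r6c3=1.
Step 7. [r4c7∈{3,6,8}] across row 4, 3 lands solely at r4c7 ⇒ r4c7=3.
Step 8. [r2c8∈{4}] nothing but 4 survives at r2c8. So r2c8=4.
Step 9. [r5c9∈{9}] nothing but 9 survives at r5c9, so r5c9=9.
Step 10. [r3c5∈{1,3,9}] col 5 places 9 nowhere but r3c5. So r3c5=9.
Step 11. [r5c3∈{3,4}] across col 3, 3 lands solely at r5c3 ⇒ r5c3=3.
Step 12. [r9c3∈{4,7}] r9c3 is the only open cell in col 3 admitting 4. So r9c3=4.
Step 13. [r6c6∈{8}] r6c6 is down to just 8 ⇒ r6c6=8.
Step 14. [r4c6∈{4}] r4c6 has the single candidate 4. So r4c6=4.
Step 15. [r3c6∈{3}] r3c6 is down to just 3. So r3c6=3.
Step 16. [r3c2∈{1}] r3c2's peers cover all but 1. So r3c2=1.
Step 17. [r2c2∈{2}] r2c2 has the single candidate 2 ⇒ r2c2=2.
Step 18. [r9c2∈{8}] r9c2 has the single candidate 8, so r9c2=8.
Step 19. [r9c7∈{2}] nothing but 2 survives at r9c7, so r9c7=2.
Step 20. [r1c5∈{1}] r1c5 is down to just 1. So r1c5=1.
Step 21. [r7c1∈{1,7}] row 7 places 1 nowhere but r7c1. So r7c1=1.
Step 22. [r2c3∈{7}] nothing but 7 survives at r2c3 ⇒ r2c3=7.
Step 23. [r4c9∈{8}] r4c9 is down to just 8, so r4c9=8.
Step 24. [r5c4∈{1}] r5c4's peers cover all but 1. So r5c4=1.
Step 25. [r4c4∈{9}] r4c4's peers cover all but 9, so r4c4=9.
Step 26. [r9c1∈{7}] r9c1 has the single candidate 7. So r9c1=7.
Step 27. [r2c7∈{1}] r2c7 has the single candidate 1 ⇒ r2c7=1.
Step 28. [r6c7∈{5}] r6c7's peers cover all but 5 ⇒ r6c7=5.
Step 29. [r7c9∈{7}] r7c9 is down to just 7 ⇒ r7c9=7.
Step 30. [r6c2∈{9}] nothing but 9 survives at r6c2, so r6c2=9.
Step 31. [r4c1∈{6}] r4c1 has the single candidate 6. So r4c1=6.
Step 32. [r7c8∈{3}] r7c8's peers cover all but 3, so r7c8=3.
Step 33. [r8c4∈{2}] r8c4 is down to just 2. So r8c4=2.
Step 34. [r2c6∈{6}] r2c6 is down to just 6, so r2c6=6.
Step 35. [r8c2∈{5}] r8c2 is down to just 5 ⇒ r8c2=5.
Step 36. [r3c4∈{4}] r3c4 is down to just 4, so r3c4=4.
Step 37. [r5c5∈{7}] r5c5 is down to just 7. So r5c5=7.
Step 38. [r9c5∈{3}] r9c5's peers cover all but 3 ⇒ r9c5=3.
Step 39. [r7c7∈{4}] r7c7 has the single candidate 4. So r7c7=4.
Step 40. [r1c2∈{3}] r1c2 is down to just 3, so r1c2=3.
Step 41. [r3c8∈{8}] nothing but 8 survives at r3c8, so r3c8=8.
Step 42. [r6c1∈{2}] r6c1 has the single candidate 2. So r6c1=2.
Step 43. [r1c6∈{2}] only 2 remains possible at r1c6 ⇒ r1c6=2.
Step 44. [r1c8∈{5}] nothing but 5 survives at r1c8, so r1c8=5.
Step 45. [r5c7∈{6}] r5c7 has the single candidate 6 ⇒ r5c7=6.
Step 46. [r5c2∈{4}] r5c2's peers cover all but 4. So r5c2=4.
Step 47. [r8c7∈{8}] nothing but 8 survives at r8c7 ⇒ r8c7=8.
Step 48. [r9c4∈{6}] r9c4's peers cover all but 6, so r9c4=6.

Answer: 4 3 8 7 1 2 9 5 6 / 9 2 7 5 8 6 1 4 3 / 5 1 6 4 9 3 7 8 2 / 6 7 5 9 2 4 3 1 8 / 8 4 3 1 7 5 6 2 9 / 2 9 1 3 6 8 5 7 4 / 1 6 2 8 5 9 4 3 7 / 3 5 9 2 4 7 8 6 1 / 7 8 4 6 3 1 2 9 5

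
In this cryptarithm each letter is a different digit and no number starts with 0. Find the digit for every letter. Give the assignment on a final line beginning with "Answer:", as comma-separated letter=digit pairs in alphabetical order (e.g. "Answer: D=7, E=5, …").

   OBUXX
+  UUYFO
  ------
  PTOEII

Step 1. [col 1: X + O ≡ I (mod 10)] I=3 is one option consistent with column 1 (X + O ≡ I (mod 10), carry-in 0) — take it ⇒ I=3.
Step 2. [col 1: X + O ≡ I (mod 10)] X=8 is one option consistent with column 1 (X + O ≡ I (mod 10), carry-in 0) — take it ⇒ X=8.
Step 3. [P] P is the leading digit of a 6-digit sum of two 5-digit numbers; the final carry is exactly 1 ⇒ P=1.
Step 4. [col 1: X + O ≡ I (mod 10)] from column 1 (X=8, I=3, carry-in 0, digits 1,3,8 already taken and all letters distinct): O must equal 5. So O=5.
Step 5. [col 2: X + F ≡ I (mod 10)] from column 2 (X=8, I=3, carry-in 1, digits 1,3,5,8 already taken and all letters distinct): F must equal 4. So F=4.
Step 6. [col 3: U + Y ≡ E (mod 10)] U=6 is one option consistent with column 3 (U + Y ≡ E (mod 10), carry-in 1) — take it ⇒ U=6.
Step 7. [col 3: U + Y ≡ E (mod 10)] column 3 (U + Y ≡ E (mod 10), carry-in 1) doesn't pin Y yet; pick Y=0 and continue ⇒ Y=0.
Step 8. [col 3: U + Y ≡ E (mod 10)] column 3: given U=6, Y=0, carry-in 1, and digits 0,1,3,4,5,6,8 already taken and all letters distinct, U+Y≡E (mod 10) forces E=7, so E=7.
Step 9. [col 4: B + U ≡ O (mod 10)] from column 4 (U=6, O=5, carry-in 0, digits 0,1,3,4,5,6,7,8 already taken and all letters distinct): B must equal 9 ⇒ B=9.
Step 10. [col 5: O + U ≡ T (mod 10)] in column 5 we have O+U≡T with carry-in 1; given O=5, U=6 and digits 0,1,3,4,5,6,7,8,9 already taken and all letters distinct, that pins T to 2. So T=2.

Answer: B=9, E=7, F=4, I=3, O=5, P=1, T=2, U=6, X=8, Y=0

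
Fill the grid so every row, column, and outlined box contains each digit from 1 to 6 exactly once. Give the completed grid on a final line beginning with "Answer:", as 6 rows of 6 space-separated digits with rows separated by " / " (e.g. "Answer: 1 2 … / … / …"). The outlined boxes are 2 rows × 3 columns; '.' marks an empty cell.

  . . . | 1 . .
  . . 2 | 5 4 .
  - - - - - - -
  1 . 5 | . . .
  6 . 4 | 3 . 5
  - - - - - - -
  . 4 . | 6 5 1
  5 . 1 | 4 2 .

Step 1. [r1c5∈{3,6}] in col 5, 3 fits only at r1c5. So r1c5=3.
Step 2. [r2c6∈{6}] r2c6 has the single candidate 6, so r2c6=6.
Step 3. [r3c2∈{2,3}] in row 3, 3 fits only at r3c2, so r3c2=3.
Step 4. [r1c2∈{5,6}] 5 has one home in row 1: r1c2, so r1c2=5.
Step 5. [r1c6∈{2}] r1c6 has the single candidate 2, so r1c6=2.
Step 6. [r5c1∈{2,3}] across row 5, 2 lands solely at r5c1. So r5c1=2.
Step 7. [r2c1∈{3}] r2c1 has the single candidate 3, so r2c1=3.
Step 8. [r3c4∈{2}] r3c4 has the single candidate 2 ⇒ r3c4=2.
Step 9. [r1c1∈{4}] r1c1 is down to just 4, so r1c1=4.
Step 10. [r3c6∈{4}] r3c6's peers cover all but 4. So r3c6=4.
Step 11. [r4c2∈{2}] r4c2 is down to just 2. So r4c2=2.
Step 12. [r6c2∈{6}] r6c2 is down to just 6, so r6c2=6.
Step 13. [r2c2∈{1}] only 1 remains possible at r2c2. So r2c2=1.
Step 14. [r5c3∈{3}] only 3 remains possible at r5c3, so r5c3=3.
Step 15. [r3c5∈{6}] only 6 remains possible at r3c5, so r3c5=6.
Step 16. [r6c6∈{3}] r6c6 is down to just 3. So r6c6=3.
Step 17. [r4c5∈{1}] r4c5 has the single candidate 1 ⇒ r4c5=1.
Step 18. [r1c3∈{6}] nothing but 6 survives at r1c3 ⇒ r1c3=6.

Answer: 4 5 6 1 3 2 / 3 1 2 5 4 6 / 1 3 5 2 6 4 / 6 2 4 3 1 5 / 2 4 3 6 5 1 / 5 6 1 4 2 3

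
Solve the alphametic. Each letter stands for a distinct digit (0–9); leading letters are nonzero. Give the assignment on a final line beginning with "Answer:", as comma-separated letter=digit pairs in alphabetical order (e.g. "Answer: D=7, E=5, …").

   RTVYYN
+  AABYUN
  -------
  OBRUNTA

Step 1. [O] O is the leading digit of a 7-digit sum of two 6-digit numbers; the final carry is exactly 1 ⇒ O=1.
Step 2. [col 1: N + N ≡ A (mod 10)] column 1 (N + N ≡ A (mod 10), carry-in 0) doesn't pin N yet; pick N=7 and continue, so N=7.
Step 3. [col 1: N + N ≡ A (mod 10)] column 1 reads N+N+carry(0)=A with N=7; with digits 1,7 already taken and all letters distinct, the only value for A is 4. So A=4.
Step 4. [col 2: Y + U ≡ T (mod 10)] T=5 is one option consistent with column 2 (Y + U ≡ T (mod 10), carry-in 1) — take it, so T=5.
Step 5. [col 2: Y + U ≡ T (mod 10)] U=6 is one option consistent with column 2 (Y + U ≡ T (mod 10), carry-in 1) — take it. So U=6.
Step 6. [col 2: Y + U ≡ T (mod 10)] from column 2 (U=6, T=5, carry-in 1, digits 1,4,5,6,7 already taken and all letters distinct): Y must equal 8 ⇒ Y=8.
Step 7. [col 4: V + B ≡ U (mod 10)] column 4 (V + B ≡ U (mod 10), carry-in 1) doesn't pin B yet; pick B=3 and continue. So B=3.
Step 8. [col 4: V + B ≡ U (mod 10)] from column 4 (B=3, U=6, carry-in 1, digits 1,3,4,5,6,7,8 already taken and all letters distinct): V must equal 2 ⇒ V=2.
Step 9. [col 5: T + A ≡ R (mod 10)] column 5 reads T+A+carry(0)=R with T=5, A=4; with digits 1,2,3,4,5,6,7,8 already taken and all letters distinct, the only value for R is 9 ⇒ R=9.

Answer: A=4, B=3, N=7, O=1, R=9, T=5, U=6, V=2, Y=8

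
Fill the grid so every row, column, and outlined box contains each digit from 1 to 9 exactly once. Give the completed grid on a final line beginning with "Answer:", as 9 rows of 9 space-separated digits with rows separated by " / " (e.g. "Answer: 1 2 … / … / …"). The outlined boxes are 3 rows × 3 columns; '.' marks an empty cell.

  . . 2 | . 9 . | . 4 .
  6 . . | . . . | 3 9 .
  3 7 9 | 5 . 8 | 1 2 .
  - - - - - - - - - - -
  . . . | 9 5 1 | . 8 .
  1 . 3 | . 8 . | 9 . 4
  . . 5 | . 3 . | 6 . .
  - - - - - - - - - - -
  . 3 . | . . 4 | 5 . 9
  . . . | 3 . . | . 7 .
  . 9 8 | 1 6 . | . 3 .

Step 1. [r8c5∈{2}] r8c5's peers cover all but 2. So r8c5=2.
Step 2. [r6c4∈{2,4,7}] 4 has one home in box 5: r6c4, so r6c4=4.
Step 3. [r7c5∈{7}] only 7 remains possible at r7c5. So r7c5=7.
Step 4. [r4c3∈{4,6,7}] 7 has one home in col 3: r4c3, so r4c3=7.
Step 5. [r1c2∈{1,5,8}] row 1 places 1 nowhere but r1c2, so r1c2=1.
Step 6. [r4c7∈{2}] nothing but 2 survives at r4c7. So r4c7=2.
Step 7. [r1c7∈{7,8}] r1c7 is the only open cell in col 7 admitting 7. So r1c7=7.
Step 8. [r4c2∈{4,6}] in row 4, 6 fits only at r4c2 ⇒ r4c2=6.
Step 9. [r5c2∈{2}] nothing but 2 survives at r5c2. So r5c2=2.
Step 10. [r1c4∈{6}] r1c4 is down to just 6. So r1c4=6.
Step 11. [r9c1∈{2,4,5,7}] in row 9, 7 fits only at r9c1, so r9c1=7.
Step 12. [r7c8∈{1,6}] col 8 places 6 nowhere but r7c8. So r7c8=6.
Step 13. [r2c3∈{4}] only 4 remains possible at r2c3. So r2c3=4.
Step 14. [r8c9∈{1,8}] in box 9, 1 fits only at r8c9 ⇒ r8c9=1.
Step 15. [r8c2∈{4,5}] 4 has one home in col 2: r8c2. So r8c2=4.
Step 16. [r5c4∈{7}] only 7 remains possible at r5c4. So r5c4=7.
Step 17. [r2c2∈{5,8}] r2c2 is the only open cell in col 2 admitting 5, so r2c2=5.
Step 18. [r1c1∈{8}] r1c1 has the single candidate 8, so r1c1=8.
Step 19. [r2c4∈{2}] r2c4 is down to just 2. So r2c4=2.
Step 20. [r8c6∈{5,9}] 9 has one home in row 8: r8c6 ⇒ r8c6=9.
Step 21. [r6c6∈{2}] r6c6's peers cover all but 2 ⇒ r6c6=2.
Step 22. [r2c5∈{1}] only 1 remains possible at r2c5 ⇒ r2c5=1.
Step 23. [r7c1∈{2}] r7c1 is down to just 2 ⇒ r7c1=2.
Step 24. [r2c6∈{7}] nothing but 7 survives at r2c6 ⇒ r2c6=7.
Step 25. [r6c2∈{8}] r6c2 has the single candidate 8, so r6c2=8.
Step 26. [r8c7∈{8}] only 8 remains possible at r8c7, so r8c7=8.
Step 27. [r1c6∈{3}] nothing but 3 survives at r1c6. So r1c6=3.
Step 28. [r6c8∈{1}] r6c8 has the single candidate 1. So r6c8=1.
Step 29. [r9c9∈{2}] r9c9 has the single candidate 2, so r9c9=2.
Step 30. [r5c8∈{5}] nothing but 5 survives at r5c8, so r5c8=5.
Step 31. [r9c7∈{4}] r9c7's peers cover all but 4. So r9c7=4.
Step 32. [r4c9∈{3}] only 3 remains possible at r4c9. So r4c9=3.
Step 33. [r8c1∈{5}] only 5 remains possible at r8c1 ⇒ r8c1=5.
Step 34. [r3c5∈{4}] r3c5 has the single candidate 4, so r3c5=4.
Step 35. [r9c6∈{5}] only 5 remains possible at r9c6 ⇒ r9c6=5.
Step 36. [r1c9∈{5}] nothing but 5 survives at r1c9. So r1c9=5.
Step 37. [r6c9∈{7}] r6c9's peers cover all but 7, so r6c9=7.
Step 38. [r4c1∈{4}] r4c1 has the single candidate 4, so r4c1=4.
Step 39. [r3c9∈{6}] r3c9's peers cover all but 6, so r3c9=6.
Step 40. [r7c3∈{1}] nothing but 1 survives at r7c3. So r7c3=1.
Step 41. [r5c6∈{6}] nothing but 6 survives at r5c6, so r5c6=6.
Step 42. [r8c3∈{6}] r8c3's peers cover all but 6. So r8c3=6.
Step 43. [r2c9∈{8}] r2c9's peers cover all but 8, so r2c9=8.
Step 44. [r7c4∈{8}] only 8 remains possible at r7c4. So r7c4=8.
Step 45. [r6c1∈{9}] r6c1 has the single candidate 9 ⇒ r6c1=9.

Answer: 8 1 2 6 9 3 7 4 5 / 6 5 4 2 1 7 3 9 8 / 3 7 9 5 4 8 1 2 6 / 4 6 7 9 5 1 2 8 3 / 1 2 3 7 8 6 9 5 4 / 9 8 5 4 3 2 6 1 7 / 2 3 1 8 7 4 5 6 9 / 5 4 6 3 2 9 8 7 1 / 7 9 8 1 6 5 4 3 2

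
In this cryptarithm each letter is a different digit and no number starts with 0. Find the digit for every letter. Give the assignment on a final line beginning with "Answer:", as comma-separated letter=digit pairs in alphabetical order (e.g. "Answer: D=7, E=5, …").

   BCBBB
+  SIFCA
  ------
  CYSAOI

Step 1. [col 1: B + A ≡ I (mod 10)] A=2 is one option consistent with column 1 (B + A ≡ I (mod 10), carry-in 0) — take it. So A=2.
Step 2. [col 1: B + A ≡ I (mod 10)] B=3 is one option consistent with column 1 (B + A ≡ I (mod 10), carry-in 0) — take it. So B=3.
Step 3. [col 1: B + A ≡ I (mod 10)] in column 1 we have B+A≡I with carry-in 0; given B=3, A=2 and digits 2,3 already taken and all letters distinct, that pins I to 5. So I=5.
Step 4. [col 2: B + C ≡ O (mod 10)] no forcing yet in column 2 (carry-in 0); O=4 is free and consistent — try it, so O=4.
Step 5. [col 2: B + C ≡ O (mod 10)] column 2 reads B+C+carry(0)=O with B=3, O=4; with digits 2,3,4,5 already taken and all letters distinct, the only value for C is 1. So C=1.
Step 6. [col 3: B + F ≡ A (mod 10)] column 3 reads B+F+carry(0)=A with B=3, A=2; with digits 1,2,3,4,5 already taken and all letters distinct, the only value for F is 9. So F=9.
Step 7. [col 4: C + I ≡ S (mod 10)] column 4: given C=1, I=5, carry-in 1, and digits 1,2,3,4,5,9 already taken and all letters distinct, C+I≡S (mod 10) forces S=7. So S=7.
Step 8. [col 5: B + S ≡ Y (mod 10)] column 5: given B=3, S=7, carry-in 0, and digits 1,2,3,4,5,7,9 already taken and all letters distinct, B+S≡Y (mod 10) forces Y=0 ⇒ Y=0.

Answer: A=2, B=3, C=1, F=9, I=5, O=4, S=7, Y=0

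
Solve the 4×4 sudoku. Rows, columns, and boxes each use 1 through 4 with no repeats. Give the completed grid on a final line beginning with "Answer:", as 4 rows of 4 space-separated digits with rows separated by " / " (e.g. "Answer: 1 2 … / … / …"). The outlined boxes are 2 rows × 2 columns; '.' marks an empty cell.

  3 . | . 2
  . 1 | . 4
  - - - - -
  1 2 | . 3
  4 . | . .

Step 1. [r4c4∈{1}] r4c4's peers cover all but 1. So r4c4=1.
Step 2. [r4c2∈{3}] r4c2 has the single candidate 3, so r4c2=3.
Step 3. [r2c1∈{2}] r2c1 has the single candidate 2, so r2c1=2.
Step 4. [r1c2∈{4}] r1c2's peers cover all but 4, so r1c2=4.
Step 5. [r1c3∈{1}] r1c3 is down to just 1 ⇒ r1c3=1.
Step 6. [r2c3∈{3}] r2c3 has the single candidate 3, so r2c3=3.
Step 7. [r4c3∈{2}] r4c3 is down to just 2. So r4c3=2.
Step 8. [r3c3∈{4}] r3c3 is down to just 4 ⇒ r3c3=4.

Answer: 3 4 1 2 / 2 1 3 4 / 1 2 4 3 / 4 3 2 1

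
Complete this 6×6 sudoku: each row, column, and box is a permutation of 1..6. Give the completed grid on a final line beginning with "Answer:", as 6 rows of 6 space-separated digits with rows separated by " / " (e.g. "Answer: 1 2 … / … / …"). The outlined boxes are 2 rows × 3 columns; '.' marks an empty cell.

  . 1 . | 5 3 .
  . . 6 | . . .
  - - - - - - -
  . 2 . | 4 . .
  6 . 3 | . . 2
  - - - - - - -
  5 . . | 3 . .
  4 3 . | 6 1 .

Step 1. [r3c3∈{1,5}] across col 3, 5 lands solely at r3c3, so r3c3=5.
Step 2. [r5c5∈{2,4}] 2 has one home in box 6: r5c5. So r5c5=2.
Step 3. [r1c3∈{2,4}] 4 has one home in col 3: r1c3, so r1c3=4.
Step 4. [r4c4∈{1}] r4c4's peers cover all but 1 ⇒ r4c4=1.
Step 5. [r2c4∈{2}] only 2 remains possible at r2c4. So r2c4=2.
Step 6. [r5c6∈{4}] r5c6's peers cover all but 4, so r5c6=4.
Step 7. [r1c6∈{6}] only 6 remains possible at r1c6, so r1c6=6.
Step 8. [r5c3∈{1}] nothing but 1 survives at r5c3. So r5c3=1.
Step 9. [r5c2∈{6}] nothing but 6 survives at r5c2 ⇒ r5c2=6.
Step 10. [r4c2∈{4}] r4c2's peers cover all but 4, so r4c2=4.
Step 11. [r2c5∈{4}] nothing but 4 survives at r2c5, so r2c5=4.
Step 12. [r2c1∈{3}] r2c1 has the single candidate 3 ⇒ r2c1=3.
Step 13. [r6c6∈{5}] nothing but 5 survives at r6c6, so r6c6=5.
Step 14. [r6c3∈{2}] nothing but 2 survives at r6c3 ⇒ r6c3=2.
Step 15. [r3c6∈{3}] nothing but 3 survives at r3c6, so r3c6=3.
Step 16. [r3c1∈{1}] only 1 remains possible at r3c1 ⇒ r3c1=1.
Step 17. [r2c6∈{1}] r2c6 has the single candidate 1. So r2c6=1.
Step 18. [r4c5∈{5}] only 5 remains possible at r4c5, so r4c5=5.
Step 19. [r3c5∈{6}] nothing but 6 survives at r3c5 ⇒ r3c5=6.
Step 20. [r2c2∈{5}] r2c2 is down to just 5, so r2c2=5.
Step 21. [r1c1∈{2}] nothing but 2 survives at r1c1. So r1c1=2.

Answer: 2 1 4 5 3 6 / 3 5 6 2 4 1 / 1 2 5 4 6 3 / 6 4 3 1 5 2 / 5 6 1 3 2 4 / 4 3 2 6 1 5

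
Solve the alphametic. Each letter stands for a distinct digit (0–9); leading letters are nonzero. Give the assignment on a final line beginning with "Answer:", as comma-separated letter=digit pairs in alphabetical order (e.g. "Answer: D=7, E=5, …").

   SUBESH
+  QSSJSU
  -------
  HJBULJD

Step 1. [col 1: H + U ≡ D (mod 10)] column 1 (H + U ≡ D (mod 10), carry-in 0) doesn't pin U yet; pick U=8 and continue, so U=8.
Step 2. [col 1: H + U ≡ D (mod 10)] no forcing yet in column 1 (carry-in 0); H=1 is free and consistent — try it, so H=1.
Step 3. [col 1: H + U ≡ D (mod 10)] in column 1 we have H+U≡D with carry-in 0; given H=1, U=8 and digits 1,8 already taken and all letters distinct, that pins D to 9. So D=9.
Step 4. [col 2: S + S ≡ J (mod 10)] column 2 (S + S ≡ J (mod 10), carry-in 0) doesn't pin J yet; pick J=0 and continue ⇒ J=0.
Step 5. [col 2: S + S ≡ J (mod 10)] from column 2 (J=0, carry-in 0, digits 0,1,8,9 already taken and all letters distinct): S must equal 5, so S=5.
Step 6. [col 3: E + J ≡ L (mod 10)] no forcing yet in column 3 (carry-in 1); E=6 is free and consistent — try it, so E=6.
Step 7. [col 3: E + J ≡ L (mod 10)] from column 3 (E=6, J=0, carry-in 1, digits 0,1,5,6,8,9 already taken and all letters distinct): L must equal 7. So L=7.
Step 8. [col 4: B + S ≡ U (mod 10)] column 4 reads B+S+carry(0)=U with S=5, U=8; with digits 0,1,5,6,7,8,9 already taken and all letters distinct, the only value for B is 3. So B=3.
Step 9. [col 6: S + Q ≡ J (mod 10)] column 6 reads S+Q+carry(1)=J with S=5, J=0; with digits 0,1,3,5,6,7,8,9 already taken and all letters distinct, the only value for Q is 4 ⇒ Q=4.

Answer: B=3, D=9, E=6, H=1, J=0, L=7, Q=4, S=5, U=8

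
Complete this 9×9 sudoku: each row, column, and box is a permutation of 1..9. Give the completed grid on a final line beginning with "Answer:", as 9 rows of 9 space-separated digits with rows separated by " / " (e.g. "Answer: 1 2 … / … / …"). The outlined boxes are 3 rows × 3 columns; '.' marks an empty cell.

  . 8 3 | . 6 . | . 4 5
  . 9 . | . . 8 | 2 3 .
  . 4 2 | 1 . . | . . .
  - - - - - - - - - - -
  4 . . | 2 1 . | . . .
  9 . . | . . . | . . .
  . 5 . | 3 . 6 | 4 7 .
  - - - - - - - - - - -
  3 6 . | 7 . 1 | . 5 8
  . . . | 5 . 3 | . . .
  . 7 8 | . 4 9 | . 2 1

Step 1. [r7c7∈{9}] only 9 remains possible at r7c7. So r7c7=9.
Step 2. [r2c3∈{1,5,6,7}] across col 3, 5 lands solely at r2c3, so r2c3=5.
Step 3. [r8c8∈{6}] r8c8 has the single candidate 6 ⇒ r8c8=6.
Step 4. [r2c5∈{7}] only 7 remains possible at r2c5. So r2c5=7.
Step 5. [r2c9∈{6}] nothing but 6 survives at r2c9, so r2c9=6.
Step 6. [r5c4∈{4,8}] r5c4 is the only open cell in col 4 admitting 8. So r5c4=8.
Step 7. [r6c3∈{1}] only 1 remains possible at r6c3, so r6c3=1.
Step 8. [r5c5∈{5}] r5c5's peers cover all but 5 ⇒ r5c5=5.
Step 9. [r8c7∈{7}] only 7 remains possible at r8c7 ⇒ r8c7=7.
Step 10. [r4c7∈{3,5,6,8}] 5 has one home in row 4: r4c7 ⇒ r4c7=5.
Step 11. [r5c7∈{1,3,6}] r5c7 is the only open cell in col 7 admitting 6 ⇒ r5c7=6.
Step 12. [r6c5∈{9}] r6c5 has the single candidate 9 ⇒ r6c5=9.
Step 13. [r1c1∈{1,7}] in row 1, 7 fits only at r1c1. So r1c1=7.
Step 14. [r4c8∈{8,9}] 8 has one home in row 4: r4c8 ⇒ r4c8=8.
Step 15. [r4c2∈{3}] only 3 remains possible at r4c2, so r4c2=3.
Step 16. [r5c2∈{2}] r5c2 has the single candidate 2, so r5c2=2.
Step 17. [r4c6∈{7}] r4c6 is down to just 7, so r4c6=7.
Step 18. [r8c1∈{1,2}] in col 1, 2 fits only at r8c1. So r8c1=2.
Step 19. [r3c9∈{7,9}] 7 has one home in row 3: r3c9. So r3c9=7.
Step 20. [r8c3∈{4,9}] 9 has one home in row 8: r8c3 ⇒ r8c3=9.
Step 21. [r5c9∈{3}] r5c9's peers cover all but 3 ⇒ r5c9=3.
Step 22. [r8c2∈{1}] r8c2's peers cover all but 1, so r8c2=1.
Step 23. [r7c3∈{4}] r7c3's peers cover all but 4 ⇒ r7c3=4.
Step 24. [r1c7∈{1}] r1c7 has the single candidate 1, so r1c7=1.
Step 25. [r9c4∈{6}] r9c4 is down to just 6, so r9c4=6.
Step 26. [r5c6∈{4}] nothing but 4 survives at r5c6, so r5c6=4.
Step 27. [r6c1∈{8}] nothing but 8 survives at r6c1, so r6c1=8.
Step 28. [r3c1∈{6}] r3c1 is down to just 6. So r3c1=6.
Step 29. [r1c4∈{9}] nothing but 9 survives at r1c4 ⇒ r1c4=9.
Step 30. [r4c3∈{6}] r4c3 has the single candidate 6 ⇒ r4c3=6.
Step 31. [r9c7∈{3}] nothing but 3 survives at r9c7. So r9c7=3.
Step 32. [r7c5∈{2}] r7c5 has the single candidate 2 ⇒ r7c5=2.
Step 33. [r4c9∈{9}] r4c9 is down to just 9, so r4c9=9.
Step 34. [r2c1∈{1}] r2c1 is down to just 1. So r2c1=1.
Step 35. [r3c6∈{5}] nothing but 5 survives at r3c6, so r3c6=5.
Step 36. [r8c9∈{4}] r8c9 has the single candidate 4, so r8c9=4.
Step 37. [r2c4∈{4}] r2c4's peers cover all but 4. So r2c4=4.
Step 38. [r5c8∈{1}] r5c8 is down to just 1, so r5c8=1.
Step 39. [r8c5∈{8}] only 8 remains possible at r8c5 ⇒ r8c5=8.
Step 40. [r3c7∈{8}] nothing but 8 survives at r3c7. So r3c7=8.
Step 41. [r9c1∈{5}] r9c1's peers cover all but 5. So r9c1=5.
Step 42. [r6c9∈{2}] r6c9 has the single candidate 2. So r6c9=2.
Step 43. [r3c5∈{3}] r3c5's peers cover all but 3. So r3c5=3.
Step 44. [r5c3∈{7}] nothing but 7 survives at r5c3 ⇒ r5c3=7.
Step 45. [r1c6∈{2}] nothing but 2 survives at r1c6, so r1c6=2.
Step 46. [r3c8∈{9}] nothing but 9 survives at r3c8, so r3c8=9.

Answer: 7 8 3 9 6 2 1 4 5 / 1 9 5 4 7 8 2 3 6 / 6 4 2 1 3 5 8 9 7 / 4 3 6 2 1 7 5 8 9 / 9 2 7 8 5 4 6 1 3 / 8 5 1 3 9 6 4 7 2 / 3 6 4 7 2 1 9 5 8 / 2 1 9 5 8 3 7 6 4 / 5 7 8 6 4 9 3 2 1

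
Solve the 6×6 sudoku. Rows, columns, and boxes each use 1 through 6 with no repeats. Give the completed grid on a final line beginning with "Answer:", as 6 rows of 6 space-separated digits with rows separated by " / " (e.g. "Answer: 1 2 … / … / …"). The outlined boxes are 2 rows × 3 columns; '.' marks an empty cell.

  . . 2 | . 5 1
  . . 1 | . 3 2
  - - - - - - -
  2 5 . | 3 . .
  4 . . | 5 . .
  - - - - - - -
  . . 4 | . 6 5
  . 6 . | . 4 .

Step 1. [r4c2∈{1,3}] across box 3, 1 lands solely at r4c2 ⇒ r4c2=1.
Step 2. [r5c2∈{2,3}] 2 has one home in col 2: r5c2 ⇒ r5c2=2.
Step 3. [r5c1∈{1,3}] in row 5, 3 fits only at r5c1 ⇒ r5c1=3.
Step 4. [r3c3∈{6}] r3c3 is down to just 6. So r3c3=6.
Step 5. [r2c1∈{5,6}] in row 2, 5 fits only at r2c1 ⇒ r2c1=5.
Step 6. [r2c2∈{4}] r2c2's peers cover all but 4 ⇒ r2c2=4.
Step 7. [r5c4∈{1}] r5c4's peers cover all but 1. So r5c4=1.
Step 8. [r1c4∈{4,6}] r1c4 is the only open cell in row 1 admitting 4 ⇒ r1c4=4.
Step 9. [r6c6∈{3}] nothing but 3 survives at r6c6. So r6c6=3.
Step 10. [r1c2∈{3}] r1c2 is down to just 3 ⇒ r1c2=3.
Step 11. [r6c4∈{2}] r6c4 has the single candidate 2 ⇒ r6c4=2.
Step 12. [r6c3∈{5}] only 5 remains possible at r6c3. So r6c3=5.
Step 13. [r1c1∈{6}] r1c1's peers cover all but 6, so r1c1=6.
Step 14. [r6c1∈{1}] r6c1 has the single candidate 1. So r6c1=1.
Step 15. [r3c5∈{1}] r3c5's peers cover all but 1. So r3c5=1.
Step 16. [r4c6∈{6}] nothing but 6 survives at r4c6 ⇒ r4c6=6.
Step 17. [r3c6∈{4}] r3c6's peers cover all but 4. So r3c6=4.
Step 18. [r4c3∈{3}] r4c3's peers cover all but 3, so r4c3=3.
Step 19. [r4c5∈{2}] r4c5 is down to just 2. So r4c5=2.
Step 20. [r2c4∈{6}] nothing but 6 survives at r2c4, so r2c4=6.

Answer: 6 3 2 4 5 1 / 5 4 1 6 3 2 / 2 5 6 3 1 4 / 4 1 3 5 2 6 / 3 2 4 1 6 5 / 1 6 5 2 4 3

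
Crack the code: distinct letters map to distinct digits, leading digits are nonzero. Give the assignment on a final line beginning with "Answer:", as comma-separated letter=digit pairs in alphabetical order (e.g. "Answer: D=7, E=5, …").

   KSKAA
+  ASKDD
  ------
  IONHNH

Step 1. [col 1: A + D ≡ H (mod 10)] no forcing yet in column 1 (carry-in 0); A=8 is free and consistent — try it ⇒ A=8.
Step 2. [I] the sum has 6 digits but both addends have 5; that extra leading digit I is the final carry, namely 1, so I=1.
Step 3. [col 1: A + D ≡ H (mod 10)] no forcing yet in column 1 (carry-in 0); H=5 is free and consistent — try it ⇒ H=5.
Step 4. [col 1: A + D ≡ H (mod 10)] column 1 reads A+D+carry(0)=H with A=8, H=5; with digits 1,5,8 already taken and all letters distinct, the only value for D is 7 ⇒ D=7.
Step 5. [col 2: A + D ≡ N (mod 10)] from column 2 (A=8, D=7, carry-in 1, digits 1,5,7,8 already taken and all letters distinct): N must equal 6, so N=6.
Step 6. [col 3: K + K ≡ H (mod 10)] from column 3 (H=5, carry-in 1, digits 1,5,6,7,8 already taken and all letters distinct): K must equal 2, so K=2.
Step 7. [col 4: S + S ≡ N (mod 10)] from column 4 (N=6, carry-in 0, digits 1,2,5,6,7,8 already taken and all letters distinct): S must equal 3, so S=3.
Step 8. [col 5: K + A ≡ O (mod 10)] from column 5 (K=2, A=8, carry-in 0, digits 1,2,3,5,6,7,8 already taken and all letters distinct): O must equal 0, so O=0.

Answer: A=8, D=7, H=5, I=1, K=2, N=6, O=0, S=3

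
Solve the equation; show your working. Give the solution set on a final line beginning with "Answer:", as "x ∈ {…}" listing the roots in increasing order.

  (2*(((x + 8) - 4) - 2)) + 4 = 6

Step 1. [(2*(((x + 8) - 4) - 2)) + 4 = 6] peel the +4: subtract 4 from each side, so sub: 2*(((x + 8) - 4) - 2) = 2.
Step 2. [2*(((x + 8) - 4) - 2) = 2] leading coefficient 2: divide by 2. So div: ((x + 8) - 4) - 2 = 1.
Step 3. [((x + 8) - 4) - 2 = 1] the outer -2 inverts by adding 2, so sub: (x + 8) - 4 = 3.
Step 4. [(x + 8) - 4 = 3] the outer -4 inverts by adding 4. So sub: x + 8 = 7.
Step 5. [x + 8 = 7] subtract 8: x sits inside (… + 8). So sub: x = -1.

Answer: x ∈ {-1}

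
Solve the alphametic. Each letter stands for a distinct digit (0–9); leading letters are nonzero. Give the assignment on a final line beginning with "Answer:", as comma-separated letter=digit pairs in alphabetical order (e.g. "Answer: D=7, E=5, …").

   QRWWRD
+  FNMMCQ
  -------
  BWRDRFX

Step 1. [B] adding two 6-digit numbers gives at most 6+1 digits, and here it does — B is that final carry and must be 1. So B=1.
Step 2. [col 1: D + Q ≡ X (mod 10)] column 1 (D + Q ≡ X (mod 10), carry-in 0) doesn't pin X yet; pick X=6 and continue ⇒ X=6.
Step 3. [col 1: D + Q ≡ X (mod 10)] column 1 (D + Q ≡ X (mod 10), carry-in 0) doesn't pin D yet; pick D=7 and continue. So D=7.
Step 4. [col 1: D + Q ≡ X (mod 10)] in column 1 we have D+Q≡X with carry-in 0; given D=7, X=6 and digits 1,6,7 already taken and all letters distinct, that pins Q to 9. So Q=9.
Step 5. [col 2: R + C ≡ F (mod 10)] no forcing yet in column 2 (carry-in 1); C=4 is free and consistent — try it, so C=4.
Step 6. [col 2: R + C ≡ F (mod 10)] no forcing yet in column 2 (carry-in 1); R=8 is free and consistent — try it, so R=8.
Step 7. [col 2: R + C ≡ F (mod 10)] from column 2 (R=8, C=4, carry-in 1, digits 1,4,6,7,8,9 already taken and all letters distinct): F must equal 3 ⇒ F=3.
Step 8. [col 3: W + M ≡ R (mod 10)] column 3 (W + M ≡ R (mod 10), carry-in 1) doesn't pin M yet; pick M=5 and continue. So M=5.
Step 9. [col 3: W + M ≡ R (mod 10)] in column 3 we have W+M≡R with carry-in 1; given M=5, R=8 and digits 1,3,4,5,6,7,8,9 already taken and all letters distinct, that pins W to 2, so W=2.
Step 10. [col 5: R + N ≡ R (mod 10)] column 5: given R=8, carry-in 0, and digits 1,2,3,4,5,6,7,8,9 already taken and all letters distinct, R+N≡R (mod 10) forces N=0 ⇒ N=0.

Answer: B=1, C=4, D=7, F=3, M=5, N=0, Q=9, R=8, W=2, X=6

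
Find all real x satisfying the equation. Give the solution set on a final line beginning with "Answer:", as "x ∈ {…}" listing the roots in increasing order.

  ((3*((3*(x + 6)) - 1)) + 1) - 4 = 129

Step 1. [((3*((3*(x + 6)) - 1)) + 1) - 4 = 129] -4 is outermost — add 4 both sides ⇒ sub: (3*((3*(x + 6)) - 1)) + 1 = 133.
Step 2. [(3*((3*(x + 6)) - 1)) + 1 = 133] peel the +1: subtract 1 from each side, so sub: 3*((3*(x + 6)) - 1) = 132.
Step 3. [3*((3*(x + 6)) - 1) = 132] LHS = 3·(…); ÷3 both sides, so div: (3*(x + 6)) - 1 = 44.
Step 4. [(3*(x + 6)) - 1 = 44] peel the -1: add 1 from each side ⇒ sub: 3*(x + 6) = 45.
Step 5. [3*(x + 6) = 45] 3·(inner) — divide through by 3. So div: x + 6 = 15.
Step 6. [x + 6 = 15] peel the +6: subtract 6 from each side, so sub: x = 9.

Answer: x ∈ {9}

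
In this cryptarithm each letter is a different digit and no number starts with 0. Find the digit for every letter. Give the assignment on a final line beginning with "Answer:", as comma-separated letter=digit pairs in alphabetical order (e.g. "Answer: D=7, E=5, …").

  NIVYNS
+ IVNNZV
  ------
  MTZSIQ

Step 1. [col 1: S + V ≡ Q (mod 10)] several values work for Q in column 1 (S + V ≡ Q (mod 10), carry-in 0); try Q=7 ⇒ Q=7.
Step 2. [col 1: S + V ≡ Q (mod 10)] column 1 (S + V ≡ Q (mod 10), carry-in 0) doesn't pin S yet; pick S=3 and continue. So S=3.
Step 3. [col 1: S + V ≡ Q (mod 10)] column 1 reads S+V+carry(0)=Q with S=3, Q=7; with digits 3,7 already taken and all letters distinct, the only value for V is 4 ⇒ V=4.
Step 4. [col 2: N + Z ≡ I (mod 10)] several values work for N in column 2 (N + Z ≡ I (mod 10), carry-in 0); try N=1. So N=1.
Step 5. [col 2: N + Z ≡ I (mod 10)] no forcing yet in column 2 (carry-in 0); Z=5 is free and consistent — try it, so Z=5.
Step 6. [col 2: N + Z ≡ I (mod 10)] from column 2 (N=1, Z=5, carry-in 0, digits 1,3,4,5,7 already taken and all letters distinct): I must equal 6. So I=6.
Step 7. [col 3: Y + N ≡ S (mod 10)] column 3: given N=1, S=3, carry-in 0, and digits 1,3,4,5,6,7 already taken and all letters distinct, Y+N≡S (mod 10) forces Y=2 ⇒ Y=2.
Step 8. [col 5: I + V ≡ T (mod 10)] column 5 reads I+V+carry(0)=T with I=6, V=4; with digits 1,2,3,4,5,6,7 already taken and all letters distinct, the only value for T is 0, so T=0.
Step 9. [col 6: N + I ≡ M (mod 10)] from column 6 (N=1, I=6, carry-in 1, digits 0,1,2,3,4,5,6,7 already taken and all letters distinct): M must equal 8, so M=8.

Answer: I=6, M=8, N=1, Q=7, S=3, T=0, V=4, Y=2, Z=5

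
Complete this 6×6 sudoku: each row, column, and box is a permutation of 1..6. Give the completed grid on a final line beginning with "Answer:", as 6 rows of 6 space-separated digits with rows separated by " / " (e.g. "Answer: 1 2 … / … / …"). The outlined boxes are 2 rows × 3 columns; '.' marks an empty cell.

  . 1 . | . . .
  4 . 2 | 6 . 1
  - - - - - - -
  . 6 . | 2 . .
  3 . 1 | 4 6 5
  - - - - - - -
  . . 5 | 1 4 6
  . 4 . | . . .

Step 1. [r3c6∈{3}] r3c6 has the single candidate 3 ⇒ r3c6=3.
Step 2. [r2c2∈{3,5}] col 2 places 5 nowhere but r2c2, so r2c2=5.
Step 3. [r1c3∈{3,6}] 3 has one home in box 1: r1c3. So r1c3=3.
Step 4. [r6c6∈{2}] only 2 remains possible at r6c6. So r6c6=2.
Step 5. [r1c4∈{5}] r1c4 has the single candidate 5, so r1c4=5.
Step 6. [r2c5∈{3}] r2c5 is down to just 3 ⇒ r2c5=3.
Step 7. [r1c1∈{6}] r1c1 is down to just 6. So r1c1=6.
Step 8. [r4c2∈{2}] nothing but 2 survives at r4c2, so r4c2=2.
Step 9. [r3c3∈{4}] only 4 remains possible at r3c3, so r3c3=4.
Step 10. [r5c2∈{3}] r5c2 is down to just 3 ⇒ r5c2=3.
Step 11. [r6c5∈{5}] nothing but 5 survives at r6c5, so r6c5=5.
Step 12. [r3c5∈{1}] nothing but 1 survives at r3c5 ⇒ r3c5=1.
Step 13. [r6c1∈{1}] r6c1's peers cover all but 1, so r6c1=1.
Step 14. [r3c1∈{5}] r3c1's peers cover all but 5. So r3c1=5.
Step 15. [r6c3∈{6}] r6c3 has the single candidate 6. So r6c3=6.
Step 16. [r5c1∈{2}] r5c1 has the single candidate 2, so r5c1=2.
Step 17. [r6c4∈{3}] nothing but 3 survives at r6c4 ⇒ r6c4=3.
Step 18. [r1c5∈{2}] nothing but 2 survives at r1c5. So r1c5=2.
Step 19. [r1c6∈{4}] r1c6's peers cover all but 4. So r1c6=4.

Answer: 6 1 3 5 2 4 / 4 5 2 6 3 1 / 5 6 4 2 1 3 / 3 2 1 4 6 5 / 2 3 5 1 4 6 / 1 4 6 3 5 2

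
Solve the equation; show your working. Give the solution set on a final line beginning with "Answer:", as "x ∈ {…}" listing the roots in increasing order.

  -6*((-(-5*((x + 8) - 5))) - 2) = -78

Step 1. [-6*((-(-5*((x + 8) - 5))) - 2) = -78] -6 out front; divide by -6, so div: (-(-5*((x + 8) - 5))) - 2 = 13.
Step 2. [(-(-5*((x + 8) - 5))) - 2 = 13] the outer -2 inverts by adding 2 ⇒ sub: -(-5*((x + 8) - 5)) = 15.
Step 3. [-(-5*((x + 8) - 5)) = 15] LHS negated; negate both sides ⇒ neg: -5*((x + 8) - 5) = -15.
Step 4. [-5*((x + 8) - 5) = -15] leading coefficient -5: divide by -5. So div: (x + 8) - 5 = 3.
Step 5. [(x + 8) - 5 = 3] add 5: x sits inside (… - 5) ⇒ sub: x + 8 = 8.
Step 6. [x + 8 = 8] the outer +8 inverts by subtracting 8, so sub: x = 0.

Answer: x ∈ {0}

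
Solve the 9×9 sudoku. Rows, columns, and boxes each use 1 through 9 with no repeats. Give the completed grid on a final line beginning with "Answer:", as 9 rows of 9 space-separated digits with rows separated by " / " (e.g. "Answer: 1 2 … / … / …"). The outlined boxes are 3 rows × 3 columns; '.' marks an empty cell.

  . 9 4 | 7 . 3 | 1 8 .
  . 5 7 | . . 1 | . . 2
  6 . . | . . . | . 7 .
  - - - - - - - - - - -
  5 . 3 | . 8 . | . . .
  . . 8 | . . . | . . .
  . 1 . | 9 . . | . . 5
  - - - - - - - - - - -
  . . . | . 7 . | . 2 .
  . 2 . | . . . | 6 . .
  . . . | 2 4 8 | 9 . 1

Step 1. [r5c1∈{2,4,7,9}] in box 4, 9 fits only at r5c1. So r5c1=9.
Step 2. [r1c5∈{2,5,6}] in row 1, 5 fits only at r1c5. So r1c5=5.
Step 3. [r8c9∈{3,4,7,8}] across box 9, 7 lands solely at r8c9. So r8c9=7.
Step 4. [r8c1∈{1,3,4,8}] across row 8, 8 lands solely at r8c1, so r8c1=8.
Step 5. [r8c8∈{3,4,5}] row 8 places 4 nowhere but r8c8, so r8c8=4.
Step 6. [r7c1∈{1,3,4}] across col 1, 1 lands solely at r7c1. So r7c1=1.
Step 7. [r6c1∈{2,4,7}] col 1 places 4 nowhere but r6c1, so r6c1=4.
Step 8. [r6c3∈{2,6}] 2 has one home in box 4: r6c3 ⇒ r6c3=2.
Step 9. [r2c1∈{3}] r2c1's peers cover all but 3. So r2c1=3.
Step 10. [r2c7∈{4}] nothing but 4 survives at r2c7. So r2c7=4.
Step 11. [r1c9∈{6}] r1c9's peers cover all but 6. So r1c9=6.
Step 12. [r9c8∈{3,5}] in col 8, 5 fits only at r9c8. So r9c8=5.
Step 13. [r6c7∈{3,7,8}] in row 6, 8 fits only at r6c7. So r6c7=8.
Step 14. [r7c7∈{3}] r7c7 has the single candidate 3. So r7c7=3.
Step 15. [r6c6∈{6,7}] 7 has one home in row 6: r6c6, so r6c6=7.
Step 16. [r9c3∈{6}] r9c3's peers cover all but 6, so r9c3=6.
Step 17. [r2c8∈{9}] nothing but 9 survives at r2c8 ⇒ r2c8=9.
Step 18. [r2c5∈{6}] only 6 remains possible at r2c5 ⇒ r2c5=6.
Step 19. [r6c5∈{3}] only 3 remains possible at r6c5 ⇒ r6c5=3.
Step 20. [r5c8∈{1,3,6}] col 8 places 3 nowhere but r5c8 ⇒ r5c8=3.
Step 21. [r5c9∈{4}] nothing but 4 survives at r5c9, so r5c9=4.
Step 22. [r4c8∈{1,6}] r4c8 is the only open cell in col 8 admitting 1, so r4c8=1.
Step 23. [r8c4∈{1,3,5}] in row 8, 3 fits only at r8c4 ⇒ r8c4=3.
Step 24. [r5c4∈{1,5,6}] across col 4, 1 lands solely at r5c4, so r5c4=1.
Step 25. [r5c6∈{2,5,6}] in row 5, 5 fits only at r5c6, so r5c6=5.
Step 26. [r8c6∈{9}] r8c6 is down to just 9, so r8c6=9.
Step 27. [r5c5∈{2}] r5c5's peers cover all but 2. So r5c5=2.
Step 28. [r5c7∈{7}] r5c7's peers cover all but 7 ⇒ r5c7=7.
Step 29. [r4c2∈{6,7}] 7 has one home in row 4: r4c2 ⇒ r4c2=7.
Step 30. [r7c4∈{5,6}] in col 4, 5 fits only at r7c4 ⇒ r7c4=5.
Step 31. [r4c4∈{4,6}] col 4 places 6 nowhere but r4c4. So r4c4=6.
Step 32. [r3c4∈{4,8}] col 4 places 4 nowhere but r3c4 ⇒ r3c4=4.
Step 33. [r8c3∈{5}] nothing but 5 survives at r8c3 ⇒ r8c3=5.
Step 34. [r3c9∈{3}] r3c9's peers cover all but 3 ⇒ r3c9=3.
Step 35. [r7c9∈{8}] r7c9 is down to just 8 ⇒ r7c9=8.
Step 36. [r3c3∈{1}] r3c3 has the single candidate 1. So r3c3=1.
Step 37. [r3c6∈{2}] nothing but 2 survives at r3c6. So r3c6=2.
Step 38. [r1c1∈{2}] r1c1 has the single candidate 2, so r1c1=2.
Step 39. [r4c9∈{9}] r4c9's peers cover all but 9, so r4c9=9.
Step 40. [r3c7∈{5}] r3c7 has the single candidate 5, so r3c7=5.
Step 41. [r6c8∈{6}] r6c8 has the single candidate 6. So r6c8=6.
Step 42. [r4c6∈{4}] r4c6 has the single candidate 4 ⇒ r4c6=4.
Step 43. [r3c2∈{8}] only 8 remains possible at r3c2 ⇒ r3c2=8.
Step 44. [r9c1∈{7}] only 7 remains possible at r9c1, so r9c1=7.
Step 45. [r7c3∈{9}] only 9 remains possible at r7c3. So r7c3=9.
Step 46. [r3c5∈{9}] r3c5's peers cover all but 9, so r3c5=9.
Step 47. [r9c2∈{3}] r9c2 has the single candidate 3, so r9c2=3.
Step 48. [r5c2∈{6}] r5c2's peers cover all but 6. So r5c2=6.
Step 49. [r7c2∈{4}] only 4 remains possible at r7c2, so r7c2=4.
Step 50. [r7c6∈{6}] nothing but 6 survives at r7c6, so r7c6=6.
Step 51. [r4c7∈{2}] nothing but 2 survives at r4c7 ⇒ r4c7=2.
Step 52. [r2c4∈{8}] r2c4 has the single candidate 8, so r2c4=8.
Step 53. [r8c5∈{1}] only 1 remains possible at r8c5 ⇒ r8c5=1.

Answer: 2 9 4 7 5 3 1 8 6 / 3 5 7 8 6 1 4 9 2 / 6 8 1 4 9 2 5 7 3 / 5 7 3 6 8 4 2 1 9 / 9 6 8 1 2 5 7 3 4 / 4 1 2 9 3 7 8 6 5 / 1 4 9 5 7 6 3 2 8 / 8 2 5 3 1 9 6 4 7 / 7 3 6 2 4 8 9 5 1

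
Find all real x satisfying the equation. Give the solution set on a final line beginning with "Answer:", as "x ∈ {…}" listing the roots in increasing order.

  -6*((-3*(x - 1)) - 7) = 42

Step 1. [-6*((-3*(x - 1)) - 7) = 42] divide by the outer -6 ⇒ div: (-3*(x - 1)) - 7 = -7.
Step 2. [(-3*(x - 1)) - 7 = -7] add 7: x sits inside (… - 7), so sub: -3*(x - 1) = 0.
Step 3. [-3*(x - 1) = 0] -3 out front; divide by -3. So div: x - 1 = 0.
Step 4. [x - 1 = 0] the outer -1 inverts by adding 1. So sub: x = 1.

Answer: x ∈ {1}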